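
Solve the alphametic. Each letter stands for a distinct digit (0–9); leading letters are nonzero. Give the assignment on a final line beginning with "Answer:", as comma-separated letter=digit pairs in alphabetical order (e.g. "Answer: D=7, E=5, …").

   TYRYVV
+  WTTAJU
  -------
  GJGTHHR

Step 1. [col 1: V + U ≡ R (mod 10)] V=6 is one option consistent with column 1 (V + U ≡ R (mod 10), carry-in 0) — take it ⇒ V=6.
Step 2. [G] adding two 6-digit numbers gives at most 6+1 digits, and here it does — G is that final carry and must be 1, so G=1.
Step 3. [col 1: V + U ≡ R (mod 10)] several values work for R in column 1 (V + U ≡ R (mod 10), carry-in 0); try R=9, so R=9.
Step 4. [col 1: V + U ≡ R (mod 10)] column 1 reads V+U+carry(0)=R with V=6, R=9; with digits 1,6,9 already taken and all letters distinct, the only value for U is 3 ⇒ U=3.
Step 5. [col 2: V + J ≡ H (mod 10)] no forcing yet in column 2 (carry-in 0); H=0 is free and consistent — try it, so H=0.
Step 6. [col 2: V + J ≡ H (mod 10)] from column 2 (V=6, H=0, carry-in 0, digits 0,1,3,6,9 already taken and all letters distinct): J must equal 4. So J=4.
Step 7. [col 3: Y + A ≡ H (mod 10)] several values work for A in column 3 (Y + A ≡ H (mod 10), carry-in 1); try A=7, so A=7.
Step 8. [col 3: Y + A ≡ H (mod 10)] column 3: given A=7, H=0, carry-in 1, and digits 0,1,3,4,6,7,9 already taken and all letters distinct, Y+A≡H (mod 10) forces Y=2, so Y=2.
Step 9. [col 4: R + T ≡ T (mod 10)] no forcing yet in column 4 (carry-in 1); T=8 is free and consistent — try it. So T=8.
Step 10. [col 6: T + W ≡ J (mod 10)] in column 6 we have T+W≡J with carry-in 1; given T=8, J=4 and digits 0,1,2,3,4,6,7,8,9 already taken and all letters distinct, that pins W to 5, so W=5.

Answer: A=7, G=1, H=0, J=4, R=9, T=8, U=3, V=6, W=5, Y=2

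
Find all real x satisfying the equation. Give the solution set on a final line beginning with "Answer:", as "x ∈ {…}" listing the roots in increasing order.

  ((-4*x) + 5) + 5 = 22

Step 1. [((-4*x) + 5) + 5 = 22] the outer +5 inverts by subtracting 5, so sub: (-4*x) + 5 = 17.
Step 2. [(-4*x) + 5 = 17] subtract 5: x sits inside (… + 5). So sub: -4*x = 12.
Step 3. [-4*x = 12] -4 out front; divide by -4. So div: x = -3.

Answer: x ∈ {-3}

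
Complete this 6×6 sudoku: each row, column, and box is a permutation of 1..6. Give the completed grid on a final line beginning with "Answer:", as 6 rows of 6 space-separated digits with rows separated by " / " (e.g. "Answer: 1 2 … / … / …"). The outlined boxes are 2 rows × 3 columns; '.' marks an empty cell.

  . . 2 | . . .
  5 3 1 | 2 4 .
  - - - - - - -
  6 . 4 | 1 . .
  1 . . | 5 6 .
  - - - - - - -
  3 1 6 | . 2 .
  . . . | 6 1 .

Step 1. [r6c6∈{3,4,5}] 3 has one home in row 6: r6c6 ⇒ r6c6=3.
Step 2. [r4c2∈{2}] r4c2's peers cover all but 2. So r4c2=2.
Step 3. [r1c6∈{1,5,6}] across row 1, 1 lands solely at r1c6, so r1c6=1.
Step 4. [r1c1∈{4}] r1c1 is down to just 4 ⇒ r1c1=4.
Step 5. [r6c2∈{4,5}] across row 6, 4 lands solely at r6c2 ⇒ r6c2=4.
Step 6. [r3c5∈{3}] r3c5 has the single candidate 3. So r3c5=3.
Step 7. [r5c6∈{4,5}] r5c6 is the only open cell in row 5 admitting 5 ⇒ r5c6=5.
Step 8. [r3c6∈{2}] r3c6's peers cover all but 2. So r3c6=2.
Step 9. [r3c2∈{5}] r3c2 is down to just 5, so r3c2=5.
Step 10. [r6c3∈{5}] nothing but 5 survives at r6c3. So r6c3=5.
Step 11. [r5c4∈{4}] r5c4 has the single candidate 4, so r5c4=4.
Step 12. [r1c2∈{6}] r1c2 has the single candidate 6. So r1c2=6.
Step 13. [r2c6∈{6}] r2c6 has the single candidate 6. So r2c6=6.
Step 14. [r1c4∈{3}] r1c4's peers cover all but 3. So r1c4=3.
Step 15. [r1c5∈{5}] r1c5 is down to just 5, so r1c5=5.
Step 16. [r4c3∈{3}] nothing but 3 survives at r4c3, so r4c3=3.
Step 17. [r4c6∈{4}] r4c6's peers cover all but 4, so r4c6=4.
Step 18. [r6c1∈{2}] nothing but 2 survives at r6c1, so r6c1=2.

Answer: 4 6 2 3 5 1 / 5 3 1 2 4 6 / 6 5 4 1 3 2 / 1 2 3 5 6 4 / 3 1 6 4 2 5 / 2 4 5 6 1 3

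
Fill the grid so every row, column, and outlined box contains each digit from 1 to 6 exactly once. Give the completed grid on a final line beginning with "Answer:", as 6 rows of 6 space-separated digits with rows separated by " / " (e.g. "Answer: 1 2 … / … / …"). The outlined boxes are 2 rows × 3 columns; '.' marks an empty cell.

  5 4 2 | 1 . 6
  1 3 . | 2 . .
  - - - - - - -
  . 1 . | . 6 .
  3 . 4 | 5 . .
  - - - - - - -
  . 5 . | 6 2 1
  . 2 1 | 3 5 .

Step 1. [r6c6∈{4}] nothing but 4 survives at r6c6, so r6c6=4.
Step 2. [r4c6∈{2}] r4c6 is down to just 2. So r4c6=2.
Step 3. [r3c6∈{3}] r3c6 has the single candidate 3, so r3c6=3.
Step 4. [r5c3∈{3}] only 3 remains possible at r5c3 ⇒ r5c3=3.
Step 5. [r2c3∈{6}] nothing but 6 survives at r2c3. So r2c3=6.
Step 6. [r2c5∈{4}] r2c5 is down to just 4, so r2c5=4.
Step 7. [r6c1∈{6}] r6c1's peers cover all but 6 ⇒ r6c1=6.
Step 8. [r5c1∈{4}] r5c1's peers cover all but 4. So r5c1=4.
Step 9. [r4c2∈{6}] r4c2's peers cover all but 6. So r4c2=6.
Step 10. [r2c6∈{5}] only 5 remains possible at r2c6. So r2c6=5.
Step 11. [r3c1∈{2}] r3c1's peers cover all but 2, so r3c1=2.
Step 12. [r1c5∈{3}] nothing but 3 survives at r1c5. So r1c5=3.
Step 13. [r3c3∈{5}] nothing but 5 survives at r3c3. So r3c3=5.
Step 14. [r3c4∈{4}] r3c4 has the single candidate 4, so r3c4=4.
Step 15. [r4c5∈{1}] r4c5 has the single candidate 1, so r4c5=1.

Answer: 5 4 2 1 3 6 / 1 3 6 2 4 5 / 2 1 5 4 6 3 / 3 6 4 5 1 2 / 4 5 3 6 2 1 / 6 2 1 3 5 4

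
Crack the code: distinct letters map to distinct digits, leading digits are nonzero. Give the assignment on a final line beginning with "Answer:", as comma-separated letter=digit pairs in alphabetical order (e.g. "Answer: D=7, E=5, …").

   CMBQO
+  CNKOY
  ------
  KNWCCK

Step 1. [col 1: O + Y ≡ K (mod 10)] column 1 (O + Y ≡ K (mod 10), carry-in 0) doesn't pin K yet; pick K=1 and continue, so K=1.
Step 2. [col 1: O + Y ≡ K (mod 10)] no forcing yet in column 1 (carry-in 0); O=2 is free and consistent — try it ⇒ O=2.
Step 3. [col 1: O + Y ≡ K (mod 10)] column 1 reads O+Y+carry(0)=K with O=2, K=1; with digits 1,2 already taken and all letters distinct, the only value for Y is 9 ⇒ Y=9.
Step 4. [col 2: Q + O ≡ C (mod 10)] column 2 (Q + O ≡ C (mod 10), carry-in 1) doesn't pin Q yet; pick Q=4 and continue, so Q=4.
Step 5. [col 2: Q + O ≡ C (mod 10)] in column 2 we have Q+O≡C with carry-in 1; given Q=4, O=2 and digits 1,2,4,9 already taken and all letters distinct, that pins C to 7 ⇒ C=7.
Step 6. [col 3: B + K ≡ C (mod 10)] in column 3 we have B+K≡C with carry-in 0; given K=1, C=7 and digits 1,2,4,7,9 already taken and all letters distinct, that pins B to 6 ⇒ B=6.
Step 7. [col 4: M + N ≡ W (mod 10)] M=8 is one option consistent with column 4 (M + N ≡ W (mod 10), carry-in 0) — take it. So M=8.
Step 8. [col 4: M + N ≡ W (mod 10)] column 4: given M=8, carry-in 0, and digits 1,2,4,6,7,8,9 already taken and all letters distinct, M+N≡W (mod 10) forces W=3, so W=3.
Step 9. [col 4: M + N ≡ W (mod 10)] in column 4 we have M+N≡W with carry-in 0; given M=8, W=3 and digits 1,2,3,4,6,7,8,9 already taken and all letters distinct, that pins N to 5. So N=5.

Answer: B=6, C=7, K=1, M=8, N=5, O=2, Q=4, W=3, Y=9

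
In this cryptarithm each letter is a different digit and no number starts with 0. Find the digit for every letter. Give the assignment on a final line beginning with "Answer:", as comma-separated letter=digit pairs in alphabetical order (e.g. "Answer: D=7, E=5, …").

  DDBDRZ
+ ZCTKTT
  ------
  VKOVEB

Step 1. [col 1: Z + T ≡ B (mod 10)] several values work for Z in column 1 (Z + T ≡ B (mod 10), carry-in 0); try Z=5, so Z=5.
Step 2. [col 1: Z + T ≡ B (mod 10)] column 1 (Z + T ≡ B (mod 10), carry-in 0) doesn't pin T yet; pick T=2 and continue, so T=2.
Step 3. [col 1: Z + T ≡ B (mod 10)] column 1: given Z=5, T=2, carry-in 0, and digits 2,5 already taken and all letters distinct, Z+T≡B (mod 10) forces B=7. So B=7.
Step 4. [col 2: R + T ≡ E (mod 10)] no forcing yet in column 2 (carry-in 0); E=0 is free and consistent — try it, so E=0.
Step 5. [col 2: R + T ≡ E (mod 10)] column 2: given T=2, E=0, carry-in 0, and digits 0,2,5,7 already taken and all letters distinct, R+T≡E (mod 10) forces R=8, so R=8.
Step 6. [col 3: D + K ≡ V (mod 10)] V=6 is one option consistent with column 3 (D + K ≡ V (mod 10), carry-in 1) — take it, so V=6.
Step 7. [col 3: D + K ≡ V (mod 10)] several values work for K in column 3 (D + K ≡ V (mod 10), carry-in 1); try K=4. So K=4.
Step 8. [col 3: D + K ≡ V (mod 10)] column 3: given K=4, V=6, carry-in 1, and digits 0,2,4,5,6,7,8 already taken and all letters distinct, D+K≡V (mod 10) forces D=1 ⇒ D=1.
Step 9. [col 4: B + T ≡ O (mod 10)] from column 4 (B=7, T=2, carry-in 0, digits 0,1,2,4,5,6,7,8 already taken and all letters distinct): O must equal 9, so O=9.
Step 10. [col 5: D + C ≡ K (mod 10)] column 5 reads D+C+carry(0)=K with D=1, K=4; with digits 0,1,2,4,5,6,7,8,9 already taken and all letters distinct, the only value for C is 3. So C=3.

Answer: B=7, C=3, D=1, E=0, K=4, O=9, R=8, T=2, V=6, Z=5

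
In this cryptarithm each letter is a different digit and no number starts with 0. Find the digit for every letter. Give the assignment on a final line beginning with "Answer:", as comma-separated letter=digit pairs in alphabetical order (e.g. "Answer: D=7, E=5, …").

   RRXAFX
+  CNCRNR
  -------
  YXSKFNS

Step 1. [Y] Y is the leading digit of a 7-digit sum of two 6-digit numbers; the final carry is exactly 1. So Y=1.
Step 2. [col 1: X + R ≡ S (mod 10)] several values work for S in column 1 (X + R ≡ S (mod 10), carry-in 0); try S=4 ⇒ S=4.
Step 3. [col 1: X + R ≡ S (mod 10)] no forcing yet in column 1 (carry-in 0); X=6 is free and consistent — try it, so X=6.
Step 4. [col 1: X + R ≡ S (mod 10)] column 1 reads X+R+carry(0)=S with X=6, S=4; with digits 1,4,6 already taken and all letters distinct, the only value for R is 8. So R=8.
Step 5. [col 2: F + N ≡ N (mod 10)] column 2 reads F+N+carry(1)=N with nothing yet; with digits 1,4,6,8 already taken and all letters distinct, the only value for F is 9, so F=9.
Step 6. [col 2: F + N ≡ N (mod 10)] column 2 (F + N ≡ N (mod 10), carry-in 1) doesn't pin N yet; pick N=5 and continue ⇒ N=5.
Step 7. [col 3: A + R ≡ F (mod 10)] column 3: given R=8, F=9, carry-in 1, and digits 1,4,5,6,8,9 already taken and all letters distinct, A+R≡F (mod 10) forces A=0 ⇒ A=0.
Step 8. [col 4: X + C ≡ K (mod 10)] column 4 reads X+C+carry(0)=K with X=6; with digits 0,1,4,5,6,8,9 already taken and all letters distinct, the only value for C is 7. So C=7.
Step 9. [col 4: X + C ≡ K (mod 10)] column 4: given X=6, C=7, carry-in 0, and digits 0,1,4,5,6,7,8,9 already taken and all letters distinct, X+C≡K (mod 10) forces K=3. So K=3.

Answer: A=0, C=7, F=9, K=3, N=5, R=8, S=4, X=6, Y=1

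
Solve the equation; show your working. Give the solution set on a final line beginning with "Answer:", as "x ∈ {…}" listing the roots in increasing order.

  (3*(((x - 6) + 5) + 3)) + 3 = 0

Step 1. [(3*(((x - 6) + 5) + 3)) + 3 = 0] subtract 3: x sits inside (… + 3), so sub: 3*(((x - 6) + 5) + 3) = -3.
Step 2. [3*(((x - 6) + 5) + 3) = -3] leading coefficient 3: divide by 3 ⇒ div: ((x - 6) + 5) + 3 = -1.
Step 3. [((x - 6) + 5) + 3 = -1] +3 is outermost — subtract 3 both sides. So sub: (x - 6) + 5 = -4.
Step 4. [(x - 6) + 5 = -4] subtract 5: x sits inside (… + 5). So sub: x - 6 = -9.
Step 5. [x - 6 = -9] the outer -6 inverts by adding 6 ⇒ sub: x = -3.

Answer: x ∈ {-3}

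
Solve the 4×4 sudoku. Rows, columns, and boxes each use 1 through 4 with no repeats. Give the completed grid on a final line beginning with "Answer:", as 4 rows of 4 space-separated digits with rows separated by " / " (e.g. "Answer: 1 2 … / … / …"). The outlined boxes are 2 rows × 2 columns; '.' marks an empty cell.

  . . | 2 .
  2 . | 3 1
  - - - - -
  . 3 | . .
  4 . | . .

Step 1. [r3c1∈{1}] nothing but 1 survives at r3c1 ⇒ r3c1=1.
Step 2. [r3c4∈{2,4}] in row 3, 2 fits only at r3c4. So r3c4=2.
Step 3. [r1c4∈{4}] only 4 remains possible at r1c4. So r1c4=4.
Step 4. [r4c4∈{3}] r4c4 is down to just 3, so r4c4=3.
Step 5. [r1c2∈{1}] nothing but 1 survives at r1c2 ⇒ r1c2=1.
Step 6. [r4c3∈{1}] r4c3 has the single candidate 1 ⇒ r4c3=1.
Step 7. [r4c2∈{2}] nothing but 2 survives at r4c2 ⇒ r4c2=2.
Step 8. [r3c3∈{4}] nothing but 4 survives at r3c3. So r3c3=4.
Step 9. [r1c1∈{3}] r1c1 has the single candidate 3 ⇒ r1c1=3.
Step 10. [r2c2∈{4}] r2c2 has the single candidate 4, so r2c2=4.

Answer: 3 1 2 4 / 2 4 3 1 / 1 3 4 2 / 4 2 1 3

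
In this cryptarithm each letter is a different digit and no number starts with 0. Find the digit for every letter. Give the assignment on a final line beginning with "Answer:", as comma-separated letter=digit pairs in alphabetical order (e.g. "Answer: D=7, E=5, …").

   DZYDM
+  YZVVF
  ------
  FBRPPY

Step 1. [col 1: M + F ≡ Y (mod 10)] column 1 (M + F ≡ Y (mod 10), carry-in 0) doesn't pin F yet; pick F=1 and continue, so F=1.
Step 2. [col 1: M + F ≡ Y (mod 10)] no forcing yet in column 1 (carry-in 0); Y=7 is free and consistent — try it. So Y=7.
Step 3. [col 1: M + F ≡ Y (mod 10)] in column 1 we have M+F≡Y with carry-in 0; given F=1, Y=7 and digits 1,7 already taken and all letters distinct, that pins M to 6, so M=6.
Step 4. [col 2: D + V ≡ P (mod 10)] several values work for V in column 2 (D + V ≡ P (mod 10), carry-in 0); try V=2 ⇒ V=2.
Step 5. [col 2: D + V ≡ P (mod 10)] D=8 is one option consistent with column 2 (D + V ≡ P (mod 10), carry-in 0) — take it, so D=8.
Step 6. [col 2: D + V ≡ P (mod 10)] in column 2 we have D+V≡P with carry-in 0; given D=8, V=2 and digits 1,2,6,7,8 already taken and all letters distinct, that pins P to 0. So P=0.
Step 7. [col 4: Z + Z ≡ R (mod 10)] column 4: given nothing yet, carry-in 1, and digits 0,1,2,6,7,8 already taken and all letters distinct, Z+Z≡R (mod 10) forces R=9, so R=9.
Step 8. [col 4: Z + Z ≡ R (mod 10)] in column 4 we have Z+Z≡R with carry-in 1; given R=9 and digits 0,1,2,6,7,8,9 already taken and all letters distinct, that pins Z to 4, so Z=4.
Step 9. [col 5: D + Y ≡ B (mod 10)] from column 5 (D=8, Y=7, carry-in 0, digits 0,1,2,4,6,7,8,9 already taken and all letters distinct): B must equal 5 ⇒ B=5.

Answer: B=5, D=8, F=1, M=6, P=0, R=9, V=2, Y=7, Z=4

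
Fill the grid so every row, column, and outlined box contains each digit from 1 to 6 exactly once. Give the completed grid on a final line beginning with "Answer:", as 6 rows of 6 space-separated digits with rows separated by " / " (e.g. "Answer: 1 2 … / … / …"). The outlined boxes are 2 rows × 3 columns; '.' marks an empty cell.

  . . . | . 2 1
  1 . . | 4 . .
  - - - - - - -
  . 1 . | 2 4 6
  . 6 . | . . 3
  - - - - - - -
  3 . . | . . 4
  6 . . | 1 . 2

Step 1. [r4c4∈{5}] r4c4 is down to just 5 ⇒ r4c4=5.
Step 2. [r1c4∈{3,6}] 3 has one home in col 4: r1c4. So r1c4=3.
Step 3. [r2c5∈{5,6}] r2c5 is the only open cell in box 2 admitting 6 ⇒ r2c5=6.
Step 4. [r5c5∈{5}] r5c5's peers cover all but 5. So r5c5=5.
Step 5. [r2c2∈{2,3,5}] r2c2 is the only open cell in col 2 admitting 3. So r2c2=3.
Step 6. [r2c3∈{2,5}] in row 2, 2 fits only at r2c3. So r2c3=2.
Step 7. [r4c3∈{4}] only 4 remains possible at r4c3. So r4c3=4.
Step 8. [r6c3∈{5}] r6c3's peers cover all but 5, so r6c3=5.
Step 9. [r1c2∈{4,5}] across col 2, 5 lands solely at r1c2. So r1c2=5.
Step 10. [r3c3∈{3}] only 3 remains possible at r3c3, so r3c3=3.
Step 11. [r5c4∈{6}] r5c4's peers cover all but 6. So r5c4=6.
Step 12. [r1c3∈{6}] r1c3 is down to just 6. So r1c3=6.
Step 13. [r6c5∈{3}] r6c5 has the single candidate 3, so r6c5=3.
Step 14. [r5c3∈{1}] r5c3 is down to just 1, so r5c3=1.
Step 15. [r4c1∈{2}] only 2 remains possible at r4c1, so r4c1=2.
Step 16. [r6c2∈{4}] r6c2 is down to just 4 ⇒ r6c2=4.
Step 17. [r4c5∈{1}] nothing but 1 survives at r4c5, so r4c5=1.
Step 18. [r1c1∈{4}] nothing but 4 survives at r1c1, so r1c1=4.
Step 19. [r3c1∈{5}] nothing but 5 survives at r3c1 ⇒ r3c1=5.
Step 20. [r2c6∈{5}] r2c6's peers cover all but 5. So r2c6=5.
Step 21. [r5c2∈{2}] only 2 remains possible at r5c2, so r5c2=2.

Answer: 4 5 6 3 2 1 / 1 3 2 4 6 5 / 5 1 3 2 4 6 / 2 6 4 5 1 3 / 3 2 1 6 5 4 / 6 4 5 1 3 2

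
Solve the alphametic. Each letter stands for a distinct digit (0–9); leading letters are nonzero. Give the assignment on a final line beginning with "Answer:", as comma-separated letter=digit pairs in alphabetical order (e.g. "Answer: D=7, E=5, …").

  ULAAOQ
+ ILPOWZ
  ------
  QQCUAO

Step 1. [col 1: Q + Z ≡ O (mod 10)] several values work for Z in column 1 (Q + Z ≡ O (mod 10), carry-in 0); try Z=9. So Z=9.
Step 2. [col 1: Q + Z ≡ O (mod 10)] no forcing yet in column 1 (carry-in 0); O=5 is free and consistent — try it. So O=5.
Step 3. [col 1: Q + Z ≡ O (mod 10)] from column 1 (Z=9, O=5, carry-in 0, digits 5,9 already taken and all letters distinct): Q must equal 6, so Q=6.
Step 4. [col 2: O + W ≡ A (mod 10)] no forcing yet in column 2 (carry-in 1); W=1 is free and consistent — try it, so W=1.
Step 5. [col 2: O + W ≡ A (mod 10)] in column 2 we have O+W≡A with carry-in 1; given O=5, W=1 and digits 1,5,6,9 already taken and all letters distinct, that pins A to 7 ⇒ A=7.
Step 6. [col 3: A + O ≡ U (mod 10)] column 3: given A=7, O=5, carry-in 0, and digits 1,5,6,7,9 already taken and all letters distinct, A+O≡U (mod 10) forces U=2. So U=2.
Step 7. [col 4: A + P ≡ C (mod 10)] column 4: given A=7, carry-in 1, and digits 1,2,5,6,7,9 already taken and all letters distinct, A+P≡C (mod 10) forces C=8. So C=8.
Step 8. [col 4: A + P ≡ C (mod 10)] column 4: given A=7, C=8, carry-in 1, and digits 1,2,5,6,7,8,9 already taken and all letters distinct, A+P≡C (mod 10) forces P=0, so P=0.
Step 9. [col 5: L + L ≡ Q (mod 10)] column 5 reads L+L+carry(0)=Q with Q=6; with digits 0,1,2,5,6,7,8,9 already taken and all letters distinct, the only value for L is 3. So L=3.
Step 10. [col 6: U + I ≡ Q (mod 10)] column 6: given U=2, Q=6, carry-in 0, and digits 0,1,2,3,5,6,7,8,9 already taken and all letters distinct, U+I≡Q (mod 10) forces I=4, so I=4.

Answer: A=7, C=8, I=4, L=3, O=5, P=0, Q=6, U=2, W=1, Z=9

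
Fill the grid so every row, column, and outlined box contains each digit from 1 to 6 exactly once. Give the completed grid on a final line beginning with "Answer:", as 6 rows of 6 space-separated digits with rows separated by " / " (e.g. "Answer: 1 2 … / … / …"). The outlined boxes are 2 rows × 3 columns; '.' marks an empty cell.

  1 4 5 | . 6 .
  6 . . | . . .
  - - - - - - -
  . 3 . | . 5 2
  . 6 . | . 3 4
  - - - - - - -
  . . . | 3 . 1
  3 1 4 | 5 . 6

Step 1. [r2c2∈{2}] r2c2's peers cover all but 2, so r2c2=2.
Step 2. [r4c4∈{1}] r4c4's peers cover all but 1 ⇒ r4c4=1.
Step 3. [r4c1∈{2,5}] across row 4, 5 lands solely at r4c1, so r4c1=5.
Step 4. [r5c1∈{2}] only 2 remains possible at r5c1. So r5c1=2.
Step 5. [r5c5∈{4}] nothing but 4 survives at r5c5. So r5c5=4.
Step 6. [r1c6∈{3}] r1c6 has the single candidate 3 ⇒ r1c6=3.
Step 7. [r4c3∈{2}] r4c3's peers cover all but 2. So r4c3=2.
Step 8. [r5c2∈{5}] nothing but 5 survives at r5c2, so r5c2=5.
Step 9. [r3c3∈{1}] only 1 remains possible at r3c3, so r3c3=1.
Step 10. [r6c5∈{2}] only 2 remains possible at r6c5 ⇒ r6c5=2.
Step 11. [r3c1∈{4}] r3c1 has the single candidate 4, so r3c1=4.
Step 12. [r1c4∈{2}] only 2 remains possible at r1c4. So r1c4=2.
Step 13. [r2c5∈{1}] r2c5 has the single candidate 1 ⇒ r2c5=1.
Step 14. [r2c4∈{4}] r2c4 has the single candidate 4, so r2c4=4.
Step 15. [r5c3∈{6}] r5c3's peers cover all but 6. So r5c3=6.
Step 16. [r3c4∈{6}] r3c4 is down to just 6. So r3c4=6.
Step 17. [r2c3∈{3}] nothing but 3 survives at r2c3. So r2c3=3.
Step 18. [r2c6∈{5}] r2c6 is down to just 5, so r2c6=5.

Answer: 1 4 5 2 6 3 / 6 2 3 4 1 5 / 4 3 1 6 5 2 / 5 6 2 1 3 4 / 2 5 6 3 4 1 / 3 1 4 5 2 6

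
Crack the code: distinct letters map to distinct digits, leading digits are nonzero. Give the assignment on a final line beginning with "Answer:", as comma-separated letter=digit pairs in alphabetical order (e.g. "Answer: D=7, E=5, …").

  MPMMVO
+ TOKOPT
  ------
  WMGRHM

Step 1. [col 1: O + T ≡ M (mod 10)] T=5 is one option consistent with column 1 (O + T ≡ M (mod 10), carry-in 0) — take it, so T=5.
Step 2. [col 1: O + T ≡ M (mod 10)] column 1 (O + T ≡ M (mod 10), carry-in 0) doesn't pin M yet; pick M=3 and continue ⇒ M=3.
Step 3. [col 1: O + T ≡ M (mod 10)] column 1 reads O+T+carry(0)=M with T=5, M=3; with digits 3,5 already taken and all letters distinct, the only value for O is 8. So O=8.
Step 4. [col 2: V + P ≡ H (mod 10)] no forcing yet in column 2 (carry-in 1); H=7 is free and consistent — try it. So H=7.
Step 5. [col 2: V + P ≡ H (mod 10)] V=2 is one option consistent with column 2 (V + P ≡ H (mod 10), carry-in 1) — take it. So V=2.
Step 6. [col 2: V + P ≡ H (mod 10)] column 2 reads V+P+carry(1)=H with V=2, H=7; with digits 2,3,5,7,8 already taken and all letters distinct, the only value for P is 4, so P=4.
Step 7. [col 3: M + O ≡ R (mod 10)] in column 3 we have M+O≡R with carry-in 0; given M=3, O=8 and digits 2,3,4,5,7,8 already taken and all letters distinct, that pins R to 1 ⇒ R=1.
Step 8. [col 4: M + K ≡ G (mod 10)] in column 4 we have M+K≡G with carry-in 1; given M=3 and digits 1,2,3,4,5,7,8 already taken and all letters distinct, that pins K to 6. So K=6.
Step 9. [col 4: M + K ≡ G (mod 10)] column 4 reads M+K+carry(1)=G with M=3, K=6; with digits 1,2,3,4,5,6,7,8 already taken and all letters distinct, the only value for G is 0. So G=0.
Step 10. [col 6: M + T ≡ W (mod 10)] column 6 reads M+T+carry(1)=W with M=3, T=5; with digits 0,1,2,3,4,5,6,7,8 already taken and all letters distinct, the only value for W is 9. So W=9.

Answer: G=0, H=7, K=6, M=3, O=8, P=4, R=1, T=5, V=2, W=9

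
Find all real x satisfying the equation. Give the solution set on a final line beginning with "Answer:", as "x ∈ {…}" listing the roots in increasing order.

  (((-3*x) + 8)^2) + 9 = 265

Step 1. [(((-3*x) + 8)^2) + 9 = 265] peel the +9: subtract 9 from each side, so sub: ((-3*x) + 8)^2 = 256.
Step 2. [((-3*x) + 8)^2 = 256] √ both sides: 256 ≥ 0 gives two branches, so sqrt: (-3*x) + 8 = 16 or -16.
Step 3. [(-3*x) + 8 = 16 or -16] peel the +8: subtract 8 from each side ⇒ sub: -3*x = 8 or -24.
Step 4. [-3*x = 8 or -24] -3·(inner) — divide through by -3, so div: x = -8/3 or 8.

Answer: x ∈ {-8/3, 8}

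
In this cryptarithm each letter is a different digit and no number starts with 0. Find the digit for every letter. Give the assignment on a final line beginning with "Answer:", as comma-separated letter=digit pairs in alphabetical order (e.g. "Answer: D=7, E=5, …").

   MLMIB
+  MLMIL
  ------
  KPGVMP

Step 1. [col 1: B + L ≡ P (mod 10)] no forcing yet in column 1 (carry-in 0); P=6 is free and consistent — try it, so P=6.
Step 2. [col 1: B + L ≡ P (mod 10)] column 1 (B + L ≡ P (mod 10), carry-in 0) doesn't pin L yet; pick L=2 and continue ⇒ L=2.
Step 3. [col 1: B + L ≡ P (mod 10)] from column 1 (L=2, P=6, carry-in 0, digits 2,6 already taken and all letters distinct): B must equal 4 ⇒ B=4.
Step 4. [K] adding two 5-digit numbers gives at most 5+1 digits, and here it does — K is that final carry and must be 1, so K=1.
Step 5. [col 2: I + I ≡ M (mod 10)] M=8 is one option consistent with column 2 (I + I ≡ M (mod 10), carry-in 0) — take it ⇒ M=8.
Step 6. [col 2: I + I ≡ M (mod 10)] column 2: given M=8, carry-in 0, and digits 1,2,4,6,8 already taken and all letters distinct, I+I≡M (mod 10) forces I=9. So I=9.
Step 7. [col 3: M + M ≡ V (mod 10)] from column 3 (M=8, carry-in 1, digits 1,2,4,6,8,9 already taken and all letters distinct): V must equal 7 ⇒ V=7.
Step 8. [col 4: L + L ≡ G (mod 10)] column 4: given L=2, carry-in 1, and digits 1,2,4,6,7,8,9 already taken and all letters distinct, L+L≡G (mod 10) forces G=5. So G=5.

Answer: B=4, G=5, I=9, K=1, L=2, M=8, P=6, V=7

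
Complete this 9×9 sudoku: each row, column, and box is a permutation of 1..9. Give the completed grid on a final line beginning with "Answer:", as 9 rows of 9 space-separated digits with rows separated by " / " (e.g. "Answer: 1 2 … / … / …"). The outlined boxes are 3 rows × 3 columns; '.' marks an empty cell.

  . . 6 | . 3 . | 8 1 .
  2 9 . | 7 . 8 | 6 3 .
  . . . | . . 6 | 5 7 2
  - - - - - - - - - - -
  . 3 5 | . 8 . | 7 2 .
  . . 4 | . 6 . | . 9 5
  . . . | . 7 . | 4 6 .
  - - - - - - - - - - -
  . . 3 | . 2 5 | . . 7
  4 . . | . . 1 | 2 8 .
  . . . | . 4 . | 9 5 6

Step 1. [r2c3∈{1}] only 1 remains possible at r2c3. So r2c3=1.
Step 2. [r6c4∈{1,2,3,5,9}] in row 6, 5 fits only at r6c4. So r6c4=5.
Step 3. [r6c9∈{1,3,8}] col 9 places 8 nowhere but r6c9, so r6c9=8.
Step 4. [r6c6∈{2,3,9}] r6c6 is the only open cell in row 6 admitting 3. So r6c6=3.
Step 5. [r8c5∈{9}] only 9 remains possible at r8c5. So r8c5=9.
Step 6. [r3c4∈{1,4,9}] across row 3, 9 lands solely at r3c4. So r3c4=9.
Step 7. [r7c1∈{1,6,8,9}] row 7 places 9 nowhere but r7c1. So r7c1=9.
Step 8. [r6c1∈{1}] only 1 remains possible at r6c1, so r6c1=1.
Step 9. [r9c2∈{1,2,7,8}] 1 has one home in row 9: r9c2. So r9c2=1.
Step 10. [r8c2∈{5,6,7}] across row 8, 5 lands solely at r8c2 ⇒ r8c2=5.
Step 11. [r5c6∈{2}] only 2 remains possible at r5c6, so r5c6=2.
Step 12. [r1c6∈{4}] r1c6's peers cover all but 4, so r1c6=4.
Step 13. [r9c3∈{2,7,8}] 2 has one home in row 9: r9c3. So r9c3=2.
Step 14. [r8c4∈{3,6}] 6 has one home in row 8: r8c4, so r8c4=6.
Step 15. [r7c4∈{8}] nothing but 8 survives at r7c4, so r7c4=8.
Step 16. [r9c1∈{7,8}] in row 9, 8 fits only at r9c1, so r9c1=8.
Step 17. [r5c2∈{7,8}] row 5 places 8 nowhere but r5c2. So r5c2=8.
Step 18. [r5c4∈{1}] only 1 remains possible at r5c4 ⇒ r5c4=1.
Step 19. [r5c1∈{7}] nothing but 7 survives at r5c1, so r5c1=7.
Step 20. [r1c2∈{7}] r1c2's peers cover all but 7. So r1c2=7.
Step 21. [r5c7∈{3}] nothing but 3 survives at r5c7 ⇒ r5c7=3.
Step 22. [r3c1∈{3}] r3c1 is down to just 3 ⇒ r3c1=3.
Step 23. [r9c4∈{3}] nothing but 3 survives at r9c4. So r9c4=3.
Step 24. [r2c5∈{5}] r2c5 has the single candidate 5. So r2c5=5.
Step 25. [r1c4∈{2}] nothing but 2 survives at r1c4, so r1c4=2.
Step 26. [r9c6∈{7}] only 7 remains possible at r9c6, so r9c6=7.
Step 27. [r1c1∈{5}] only 5 remains possible at r1c1, so r1c1=5.
Step 28. [r8c9∈{3}] r8c9 has the single candidate 3, so r8c9=3.
Step 29. [r6c3∈{9}] r6c3 has the single candidate 9, so r6c3=9.
Step 30. [r7c2∈{6}] r7c2 has the single candidate 6, so r7c2=6.
Step 31. [r3c2∈{4}] only 4 remains possible at r3c2 ⇒ r3c2=4.
Step 32. [r2c9∈{4}] r2c9 has the single candidate 4, so r2c9=4.
Step 33. [r7c8∈{4}] r7c8 is down to just 4. So r7c8=4.
Step 34. [r4c9∈{1}] r4c9 has the single candidate 1, so r4c9=1.
Step 35. [r7c7∈{1}] r7c7 has the single candidate 1, so r7c7=1.
Step 36. [r6c2∈{2}] r6c2's peers cover all but 2, so r6c2=2.
Step 37. [r3c3∈{8}] r3c3 has the single candidate 8 ⇒ r3c3=8.
Step 38. [r4c6∈{9}] r4c6's peers cover all but 9, so r4c6=9.
Step 39. [r4c4∈{4}] only 4 remains possible at r4c4, so r4c4=4.
Step 40. [r4c1∈{6}] nothing but 6 survives at r4c1, so r4c1=6.
Step 41. [r1c9∈{9}] r1c9 is down to just 9, so r1c9=9.
Step 42. [r3c5∈{1}] r3c5 is down to just 1 ⇒ r3c5=1.
Step 43. [r8c3∈{7}] only 7 remains possible at r8c3 ⇒ r8c3=7.

Answer: 5 7 6 2 3 4 8 1 9 / 2 9 1 7 5 8 6 3 4 / 3 4 8 9 1 6 5 7 2 / 6 3 5 4 8 9 7 2 1 / 7 8 4 1 6 2 3 9 5 / 1 2 9 5 7 3 4 6 8 / 9 6 3 8 2 5 1 4 7 / 4 5 7 6 9 1 2 8 3 / 8 1 2 3 4 7 9 5 6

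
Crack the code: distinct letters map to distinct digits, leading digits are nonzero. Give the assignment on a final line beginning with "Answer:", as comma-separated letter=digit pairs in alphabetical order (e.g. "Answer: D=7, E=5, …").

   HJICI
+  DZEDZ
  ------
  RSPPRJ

Step 1. [R] R is the leading digit of a 6-digit sum of two 5-digit numbers; the final carry is exactly 1, so R=1.
Step 2. [col 1: I + Z ≡ J (mod 10)] J=0 is one option consistent with column 1 (I + Z ≡ J (mod 10), carry-in 0) — take it ⇒ J=0.
Step 3. [col 1: I + Z ≡ J (mod 10)] I=6 is one option consistent with column 1 (I + Z ≡ J (mod 10), carry-in 0) — take it. So I=6.
Step 4. [col 1: I + Z ≡ J (mod 10)] in column 1 we have I+Z≡J with carry-in 0; given I=6, J=0 and digits 0,1,6 already taken and all letters distinct, that pins Z to 4 ⇒ Z=4.
Step 5. [col 2: C + D ≡ R (mod 10)] column 2 (C + D ≡ R (mod 10), carry-in 1) doesn't pin D yet; pick D=3 and continue, so D=3.
Step 6. [col 2: C + D ≡ R (mod 10)] from column 2 (D=3, R=1, carry-in 1, digits 0,1,3,4,6 already taken and all letters distinct): C must equal 7. So C=7.
Step 7. [col 3: I + E ≡ P (mod 10)] column 3 (I + E ≡ P (mod 10), carry-in 1) doesn't pin P yet; pick P=5 and continue. So P=5.
Step 8. [col 3: I + E ≡ P (mod 10)] column 3 reads I+E+carry(1)=P with I=6, P=5; with digits 0,1,3,4,5,6,7 already taken and all letters distinct, the only value for E is 8 ⇒ E=8.
Step 9. [col 5: H + D ≡ S (mod 10)] column 5 reads H+D+carry(0)=S with D=3; with digits 0,1,3,4,5,6,7,8 already taken and all letters distinct, the only value for S is 2. So S=2.
Step 10. [col 5: H + D ≡ S (mod 10)] in column 5 we have H+D≡S with carry-in 0; given D=3, S=2 and digits 0,1,2,3,4,5,6,7,8 already taken and all letters distinct, that pins H to 9 ⇒ H=9.

Answer: C=7, D=3, E=8, H=9, I=6, J=0, P=5, R=1, S=2, Z=4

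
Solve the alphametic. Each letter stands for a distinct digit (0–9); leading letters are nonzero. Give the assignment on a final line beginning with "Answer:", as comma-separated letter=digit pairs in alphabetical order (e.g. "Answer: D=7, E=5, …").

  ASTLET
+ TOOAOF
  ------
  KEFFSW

Step 1. [col 1: T + F ≡ W (mod 10)] several values work for W in column 1 (T + F ≡ W (mod 10), carry-in 0); try W=9 ⇒ W=9.
Step 2. [col 1: T + F ≡ W (mod 10)] T=2 is one option consistent with column 1 (T + F ≡ W (mod 10), carry-in 0) — take it. So T=2.
Step 3. [col 1: T + F ≡ W (mod 10)] from column 1 (T=2, W=9, carry-in 0, digits 2,9 already taken and all letters distinct): F must equal 7, so F=7.
Step 4. [col 2: E + O ≡ S (mod 10)] no forcing yet in column 2 (carry-in 0); O=5 is free and consistent — try it ⇒ O=5.
Step 5. [col 2: E + O ≡ S (mod 10)] several values work for E in column 2 (E + O ≡ S (mod 10), carry-in 0); try E=3, so E=3.
Step 6. [col 2: E + O ≡ S (mod 10)] in column 2 we have E+O≡S with carry-in 0; given E=3, O=5 and digits 2,3,5,7,9 already taken and all letters distinct, that pins S to 8, so S=8.
Step 7. [col 3: L + A ≡ F (mod 10)] several values work for A in column 3 (L + A ≡ F (mod 10), carry-in 0); try A=1. So A=1.
Step 8. [col 3: L + A ≡ F (mod 10)] column 3 reads L+A+carry(0)=F with A=1, F=7; with digits 1,2,3,5,7,8,9 already taken and all letters distinct, the only value for L is 6. So L=6.
Step 9. [col 6: A + T ≡ K (mod 10)] column 6 reads A+T+carry(1)=K with A=1, T=2; with digits 1,2,3,5,6,7,8,9 already taken and all letters distinct, the only value for K is 4, so K=4.

Answer: A=1, E=3, F=7, K=4, L=6, O=5, S=8, T=2, W=9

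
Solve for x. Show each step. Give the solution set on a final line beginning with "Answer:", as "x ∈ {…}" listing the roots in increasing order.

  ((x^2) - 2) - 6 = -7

Step 1. [((x^2) - 2) - 6 = -7] add 6: x sits inside (… - 6) ⇒ sub: (x^2) - 2 = -1.
Step 2. [(x^2) - 2 = -1] 2 comes off first (add 2) ⇒ sub: x^2 = 1.
Step 3. [x^2 = 1] √ both sides: 1 ≥ 0 gives two branches. So sqrt: x = 1 or -1.

Answer: x ∈ {-1, 1}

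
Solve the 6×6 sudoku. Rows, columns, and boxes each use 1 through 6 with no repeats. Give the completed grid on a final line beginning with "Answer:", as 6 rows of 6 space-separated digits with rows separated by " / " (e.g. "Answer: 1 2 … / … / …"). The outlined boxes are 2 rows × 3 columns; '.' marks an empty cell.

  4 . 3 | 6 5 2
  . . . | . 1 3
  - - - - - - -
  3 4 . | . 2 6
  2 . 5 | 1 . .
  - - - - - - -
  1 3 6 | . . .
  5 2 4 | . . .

Step 1. [r5c5∈{4}] r5c5 has the single candidate 4, so r5c5=4.
Step 2. [r2c2∈{5,6}] r2c2 is the only open cell in row 2 admitting 5, so r2c2=5.
Step 3. [r3c4∈{5}] r3c4 has the single candidate 5, so r3c4=5.
Step 4. [r6c5∈{3,6}] across row 6, 6 lands solely at r6c5, so r6c5=6.
Step 5. [r1c2∈{1}] only 1 remains possible at r1c2, so r1c2=1.
Step 6. [r5c4∈{2}] r5c4 has the single candidate 2 ⇒ r5c4=2.
Step 7. [r6c6∈{1}] only 1 remains possible at r6c6. So r6c6=1.
Step 8. [r4c2∈{6}] r4c2 has the single candidate 6 ⇒ r4c2=6.
Step 9. [r2c1∈{6}] r2c1 has the single candidate 6 ⇒ r2c1=6.
Step 10. [r5c6∈{5}] r5c6's peers cover all but 5. So r5c6=5.
Step 11. [r6c4∈{3}] only 3 remains possible at r6c4, so r6c4=3.
Step 12. [r4c5∈{3}] only 3 remains possible at r4c5. So r4c5=3.
Step 13. [r3c3∈{1}] r3c3's peers cover all but 1 ⇒ r3c3=1.
Step 14. [r2c4∈{4}] r2c4's peers cover all but 4 ⇒ r2c4=4.
Step 15. [r4c6∈{4}] r4c6 has the single candidate 4 ⇒ r4c6=4.
Step 16. [r2c3∈{2}] only 2 remains possible at r2c3, so r2c3=2.

Answer: 4 1 3 6 5 2 / 6 5 2 4 1 3 / 3 4 1 5 2 6 / 2 6 5 1 3 4 / 1 3 6 2 4 5 / 5 2 4 3 6 1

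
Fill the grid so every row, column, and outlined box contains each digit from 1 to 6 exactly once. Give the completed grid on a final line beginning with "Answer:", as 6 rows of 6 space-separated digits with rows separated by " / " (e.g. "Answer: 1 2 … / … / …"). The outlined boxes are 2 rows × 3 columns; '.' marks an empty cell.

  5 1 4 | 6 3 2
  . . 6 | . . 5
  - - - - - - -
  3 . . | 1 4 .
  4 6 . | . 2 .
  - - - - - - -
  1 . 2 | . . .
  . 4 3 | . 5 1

Step 1. [r5c6∈{3,4,6}] 4 has one home in col 6: r5c6, so r5c6=4.
Step 2. [r3c2∈{2,5}] across row 3, 2 lands solely at r3c2 ⇒ r3c2=2.
Step 3. [r4c4∈{3,5}] 5 has one home in col 4: r4c4 ⇒ r4c4=5.
Step 4. [r4c3∈{1}] r4c3's peers cover all but 1, so r4c3=1.
Step 5. [r5c2∈{5}] only 5 remains possible at r5c2. So r5c2=5.
Step 6. [r5c5∈{6}] nothing but 6 survives at r5c5 ⇒ r5c5=6.
Step 7. [r2c1∈{2}] r2c1's peers cover all but 2. So r2c1=2.
Step 8. [r5c4∈{3}] nothing but 3 survives at r5c4, so r5c4=3.
Step 9. [r6c1∈{6}] nothing but 6 survives at r6c1. So r6c1=6.
Step 10. [r2c5∈{1}] r2c5 is down to just 1 ⇒ r2c5=1.
Step 11. [r2c2∈{3}] r2c2 is down to just 3. So r2c2=3.
Step 12. [r3c6∈{6}] nothing but 6 survives at r3c6 ⇒ r3c6=6.
Step 13. [r4c6∈{3}] r4c6 is down to just 3. So r4c6=3.
Step 14. [r2c4∈{4}] only 4 remains possible at r2c4, so r2c4=4.
Step 15. [r3c3∈{5}] only 5 remains possible at r3c3, so r3c3=5.
Step 16. [r6c4∈{2}] r6c4 is down to just 2 ⇒ r6c4=2.

Answer: 5 1 4 6 3 2 / 2 3 6 4 1 5 / 3 2 5 1 4 6 / 4 6 1 5 2 3 / 1 5 2 3 6 4 / 6 4 3 2 5 1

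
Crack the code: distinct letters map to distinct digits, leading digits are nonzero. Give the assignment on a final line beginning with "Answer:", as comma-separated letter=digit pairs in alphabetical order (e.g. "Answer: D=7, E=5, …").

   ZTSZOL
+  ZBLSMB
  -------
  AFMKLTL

Step 1. [A] the sum has 7 digits but both addends have 6; that extra leading digit A is the final carry, namely 1 ⇒ A=1.
Step 2. [col 1: L + B ≡ L (mod 10)] in column 1 we have L+B≡L with carry-in 0; given nothing yet and digits 1 already taken and all letters distinct, that pins B to 0. So B=0.
Step 3. [col 1: L + B ≡ L (mod 10)] several values work for L in column 1 (L + B ≡ L (mod 10), carry-in 0); try L=6 ⇒ L=6.
Step 4. [col 2: O + M ≡ T (mod 10)] no forcing yet in column 2 (carry-in 0); T=2 is free and consistent — try it. So T=2.
Step 5. [col 2: O + M ≡ T (mod 10)] column 2 (O + M ≡ T (mod 10), carry-in 0) doesn't pin M yet; pick M=3 and continue, so M=3.
Step 6. [col 2: O + M ≡ T (mod 10)] from column 2 (M=3, T=2, carry-in 0, digits 0,1,2,3,6 already taken and all letters distinct): O must equal 9 ⇒ O=9.
Step 7. [col 3: Z + S ≡ L (mod 10)] no forcing yet in column 3 (carry-in 1); S=8 is free and consistent — try it. So S=8.
Step 8. [col 3: Z + S ≡ L (mod 10)] column 3: given S=8, L=6, carry-in 1, and digits 0,1,2,3,6,8,9 already taken and all letters distinct, Z+S≡L (mod 10) forces Z=7. So Z=7.
Step 9. [col 4: S + L ≡ K (mod 10)] from column 4 (S=8, L=6, carry-in 1, digits 0,1,2,3,6,7,8,9 already taken and all letters distinct): K must equal 5 ⇒ K=5.
Step 10. [col 6: Z + Z ≡ F (mod 10)] column 6 reads Z+Z+carry(0)=F with Z=7; with digits 0,1,2,3,5,6,7,8,9 already taken and all letters distinct, the only value for F is 4, so F=4.

Answer: A=1, B=0, F=4, K=5, L=6, M=3, O=9, S=8, T=2, Z=7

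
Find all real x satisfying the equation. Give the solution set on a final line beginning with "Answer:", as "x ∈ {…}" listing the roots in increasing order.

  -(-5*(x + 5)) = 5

Step 1. [-(-5*(x + 5)) = 5] leading − — multiply by −1 ⇒ neg: -5*(x + 5) = -5.
Step 2. [-5*(x + 5) = -5] LHS = -5·(…); ÷-5 both sides, so div: x + 5 = 1.
Step 3. [x + 5 = 1] peel the +5: subtract 5 from each side, so sub: x = -4.

Answer: x ∈ {-4}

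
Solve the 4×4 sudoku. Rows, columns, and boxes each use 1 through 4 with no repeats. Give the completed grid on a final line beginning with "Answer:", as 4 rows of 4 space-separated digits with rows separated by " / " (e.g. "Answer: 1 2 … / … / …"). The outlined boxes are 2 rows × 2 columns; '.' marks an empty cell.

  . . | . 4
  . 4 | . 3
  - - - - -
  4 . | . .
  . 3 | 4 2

Step 1. [r4c1∈{1}] r4c1 has the single candidate 1, so r4c1=1.
Step 2. [r2c1∈{2}] r2c1's peers cover all but 2. So r2c1=2.
Step 3. [r2c3∈{1}] r2c3's peers cover all but 1. So r2c3=1.
Step 4. [r1c2∈{1}] r1c2 has the single candidate 1, so r1c2=1.
Step 5. [r3c3∈{3}] r3c3's peers cover all but 3. So r3c3=3.
Step 6. [r1c3∈{2}] nothing but 2 survives at r1c3, so r1c3=2.
Step 7. [r3c4∈{1}] nothing but 1 survives at r3c4. So r3c4=1.
Step 8. [r3c2∈{2}] r3c2 is down to just 2, so r3c2=2.
Step 9. [r1c1∈{3}] r1c1 has the single candidate 3 ⇒ r1c1=3.

Answer: 3 1 2 4 / 2 4 1 3 / 4 2 3 1 / 1 3 4 2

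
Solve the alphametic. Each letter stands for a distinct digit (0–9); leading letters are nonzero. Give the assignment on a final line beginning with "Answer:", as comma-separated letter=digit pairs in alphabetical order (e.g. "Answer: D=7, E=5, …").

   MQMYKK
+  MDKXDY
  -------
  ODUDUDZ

Step 1. [col 1: K + Y ≡ Z (mod 10)] no forcing yet in column 1 (carry-in 0); Y=3 is free and consistent — try it. So Y=3.
Step 2. [col 1: K + Y ≡ Z (mod 10)] several values work for Z in column 1 (K + Y ≡ Z (mod 10), carry-in 0); try Z=2. So Z=2.
Step 3. [O] adding two 6-digit numbers gives at most 6+1 digits, and here it does — O is that final carry and must be 1 ⇒ O=1.
Step 4. [col 1: K + Y ≡ Z (mod 10)] column 1 reads K+Y+carry(0)=Z with Y=3, Z=2; with digits 1,2,3 already taken and all letters distinct, the only value for K is 9. So K=9.
Step 5. [col 2: K + D ≡ D (mod 10)] several values work for D in column 2 (K + D ≡ D (mod 10), carry-in 1); try D=7. So D=7.
Step 6. [col 3: Y + X ≡ U (mod 10)] several values work for X in column 3 (Y + X ≡ U (mod 10), carry-in 1); try X=0, so X=0.
Step 7. [col 3: Y + X ≡ U (mod 10)] column 3: given Y=3, X=0, carry-in 1, and digits 0,1,2,3,7,9 already taken and all letters distinct, Y+X≡U (mod 10) forces U=4. So U=4.
Step 8. [col 4: M + K ≡ D (mod 10)] from column 4 (K=9, D=7, carry-in 0, digits 0,1,2,3,4,7,9 already taken and all letters distinct): M must equal 8, so M=8.
Step 9. [col 5: Q + D ≡ U (mod 10)] column 5: given D=7, U=4, carry-in 1, and digits 0,1,2,3,4,7,8,9 already taken and all letters distinct, Q+D≡U (mod 10) forces Q=6 ⇒ Q=6.

Answer: D=7, K=9, M=8, O=1, Q=6, U=4, X=0, Y=3, Z=2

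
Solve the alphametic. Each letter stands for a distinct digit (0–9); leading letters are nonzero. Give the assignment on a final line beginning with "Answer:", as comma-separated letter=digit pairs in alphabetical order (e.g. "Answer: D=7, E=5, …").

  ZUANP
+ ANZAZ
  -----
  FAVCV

Step 1. [col 1: P + Z ≡ V (mod 10)] Z=2 is one option consistent with column 1 (P + Z ≡ V (mod 10), carry-in 0) — take it. So Z=2.
Step 2. [col 1: P + Z ≡ V (mod 10)] no forcing yet in column 1 (carry-in 0); V=0 is free and consistent — try it, so V=0.
Step 3. [col 1: P + Z ≡ V (mod 10)] in column 1 we have P+Z≡V with carry-in 0; given Z=2, V=0 and digits 0,2 already taken and all letters distinct, that pins P to 8, so P=8.
Step 4. [col 2: N + A ≡ C (mod 10)] several values work for N in column 2 (N + A ≡ C (mod 10), carry-in 1); try N=5 ⇒ N=5.
Step 5. [col 2: N + A ≡ C (mod 10)] A=7 is one option consistent with column 2 (N + A ≡ C (mod 10), carry-in 1) — take it, so A=7.
Step 6. [col 2: N + A ≡ C (mod 10)] in column 2 we have N+A≡C with carry-in 1; given N=5, A=7 and digits 0,2,5,7,8 already taken and all letters distinct, that pins C to 3, so C=3.
Step 7. [col 4: U + N ≡ A (mod 10)] in column 4 we have U+N≡A with carry-in 1; given N=5, A=7 and digits 0,2,3,5,7,8 already taken and all letters distinct, that pins U to 1 ⇒ U=1.
Step 8. [col 5: Z + A ≡ F (mod 10)] column 5: given Z=2, A=7, carry-in 0, and digits 0,1,2,3,5,7,8 already taken and all letters distinct, Z+A≡F (mod 10) forces F=9, so F=9.

Answer: A=7, C=3, F=9, N=5, P=8, U=1, V=0, Z=2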